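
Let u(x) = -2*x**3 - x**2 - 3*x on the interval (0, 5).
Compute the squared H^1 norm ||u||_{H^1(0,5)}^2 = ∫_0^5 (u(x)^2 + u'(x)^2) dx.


||u||_{H^1}^2 = 3889565/42

The H^1 norm (squared) on an interval (0, L) is
  ||u||_{H^1}^2 = ∫_0^L u(x)^2 dx + ∫_0^L u'(x)^2 dx.
Compute u'(x) = -6*x**2 - 2*x - 3.
Then u(x)^2 = 4*x**6 + 4*x**5 + 13*x**4 + 6*x**3 + 9*x**2 and u'(x)^2 = 36*x**4 + 24*x**3 + 40*x**2 + 12*x + 9.
Integrate each monomial from 0 to 5 using ∫_0^5 c·x^n dx = c·5^(n+1)/(n+1):
  ∫_0^5 u(x)^2 dx = ∫_0^5 (4*x^6 + 4*x^5 + 13*x^4 + 6*x^3 + 9*x^2) dx. Term by term:
    ∫_0^5 4*x^6 dx = 312500/7;  ∫_0^5 4*x^5 dx = 31250/3;  ∫_0^5 13*x^4 dx = 8125;
    ∫_0^5 6*x^3 dx = 1875/2;  ∫_0^5 9*x^2 dx = 375.
  Sum: 312500/7 + 31250/3 + 8125 + 1875/2 + 375 = 2708875/42.
  ∫_0^5 u'(x)^2 dx = ∫_0^5 (36*x^4 + 24*x^3 + 40*x^2 + 12*x + 9) dx. Term by term:
    ∫_0^5 36*x^4 dx = 22500;  ∫_0^5 24*x^3 dx = 3750;  ∫_0^5 40*x^2 dx = 5000/3;
    ∫_0^5 12*x dx = 150;  ∫_0^5 9 dx = 45.
  Sum: 22500 + 3750 + 5000/3 + 150 + 45 = 84335/3.
Adding: ||u||_{H^1}^2 = 2708875/42 + 84335/3 = 3889565/42.


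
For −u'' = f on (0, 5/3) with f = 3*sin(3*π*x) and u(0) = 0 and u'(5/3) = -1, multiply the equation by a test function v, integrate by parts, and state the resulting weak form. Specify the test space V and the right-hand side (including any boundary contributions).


V = {v ∈ H^1(0, 5/3) : v(0) = 0} (test functions vanish at x = 0 where u is specified); weak form: ∫_0^5/3 u'v' dx = ∫_0^5/3 (3*sin(3*π*x)) v dx − v(5/3) for all v ∈ V.

Multiply both sides by a test function v and integrate from 0 to 5/3:
  ∫_0^5/3 −u''(x) v(x) dx = ∫_0^5/3 f(x) v(x) dx.
Integrate the LHS by parts once:
  ∫_0^5/3 −u'' v dx = −[u'(x) v(x)]_0^5/3 + ∫_0^5/3 u'(x) v'(x) dx.
Thus ∫_0^5/3 u'(x) v'(x) dx = ∫_0^5/3 f(x) v(x) dx + [u'(x) v(x)]_0^5/3.
Choose V so that boundary terms are either known or forced to vanish.
Mixed BC: u(0) = 0 (Dirichlet) and u'(5/3) = -1 (Neumann). Define V = {v ∈ H^1(0, 5/3) : v(0) = 0}. Then [u' v]_0^5/3 = u'(5/3)·v(5/3) − u'(0)·0 = − v(5/3).
Weak formulation: find u (satisfying any essential BC) such that ∫_0^5/3 u'(x) v'(x) dx = ∫_0^5/3 f v dx − v(5/3) for all v ∈ V (Dirichlet at 0 absorbed into V; Neumann datum at x = 5/3 contributes the boundary term).
Substituting f(x) = 3*sin(3*π*x), the right-hand side is ∫_0^5/3 (3*sin(3*π*x)) v dx − v(5/3).


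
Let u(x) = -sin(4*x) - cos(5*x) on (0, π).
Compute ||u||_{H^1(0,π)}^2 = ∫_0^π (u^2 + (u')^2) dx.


||u||_{H^1(0,π)}^2 = -416/9 + 43*π/2

u'(x) = 5*sin(5*x) - 4*cos(4*x).
Expand u² and (u')² and integrate term by term on (0, π), using: for integers n ≥ 1, ∫_0^π sin²(nx) dx = ∫_0^π cos²(nx) dx = π/2; for n ≠ n', ∫_0^π sin(nx)sin(n'x) dx = ∫_0^π cos(nx)cos(n'x) dx = 0; and by product-to-sum, ∫_0^π sin(nx)cos(n'x) dx = ½∫_0^π [sin((n+n')x) + sin((n−n')x)] dx, which is 0 when n+n' is even and 2n/(n²−n'²) when n+n' is odd (it need not vanish on (0, π)).
  u² squared terms: (-1)²·∫cos(5x)² dx = 1·π/2 = π/2;  (-1)²·∫sin(4x)² dx = 1·π/2 = π/2.
  u² cross terms: 2·(-1)·(-1)·∫cos(5x)·sin(4x) dx = 2·(-8/9) = -16/9.
  So ∫_0^π u² dx = π/2 + π/2 − 16/9 = -16/9 + π.
  (u')² squared terms: (-4)²·∫cos(4x)² dx = 16·π/2 = 8*π;  (5)²·∫sin(5x)² dx = 25·π/2 = 25*π/2.
  (u')² cross terms: 2·(-4)·(5)·∫cos(4x)·sin(5x) dx = -40·(10/9) = -400/9.
  So ∫_0^π (u')² dx = 8*π + 25*π/2 − 400/9 = -400/9 + 41*π/2.
||u||_{H^1}^2 = (-16/9 + π) + (-400/9 + 41*π/2) = -416/9 + 43*π/2.


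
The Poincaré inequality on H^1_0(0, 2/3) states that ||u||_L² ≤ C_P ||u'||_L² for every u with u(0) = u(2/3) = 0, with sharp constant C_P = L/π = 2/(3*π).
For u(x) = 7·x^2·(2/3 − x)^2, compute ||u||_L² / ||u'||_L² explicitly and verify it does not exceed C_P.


||u||_L² / ||u'||_L² = sqrt(3)/9 < C_P = 2/(3*π).

u(x) = 7·x^2·(2/3 − x)^2, so u'(x) = 28*x*(3*x - 2)*(3*x - 1)/9.
u(x) = 7·x^2·(2/3 − x)^2 vanishes at x = 0 and x = 2/3, so u ∈ H^1_0(0, 2/3). Differentiate via the product rule and integrate the resulting polynomials term by term.
  ∫_0^2/3 u² dx = ∫_0^2/3 (49*x^8 - 392*x^7/3 + 392*x^6/3 - 1568*x^5/27 + 784*x^4/81) dx. Term by term:
    ∫_0^2/3 49*x^8 dx = 25088/177147;  ∫_0^2/3 -392*x^7/3 dx = -12544/19683;  ∫_0^2/3 392*x^6/3 dx = 7168/6561;
    ∫_0^2/3 -1568*x^5/27 dx = -50176/59049;  ∫_0^2/3 784*x^4/81 dx = 25088/98415.
  Sum: 25088/177147 − 12544/19683 + 7168/6561 − 50176/59049 + 25088/98415 = 1792/885735.
  ∫_0^2/3 (u')² dx = ∫_0^2/3 (784*x^6 - 1568*x^5 + 10192*x^4/9 - 3136*x^3/9 + 3136*x^2/81) dx. Term by term:
    ∫_0^2/3 784*x^6 dx = 14336/2187;  ∫_0^2/3 -1568*x^5 dx = -50176/2187;  ∫_0^2/3 10192*x^4/9 dx = 326144/10935;
    ∫_0^2/3 -3136*x^3/9 dx = -12544/729;  ∫_0^2/3 3136*x^2/81 dx = 25088/6561.
  Sum: 14336/2187 − 50176/2187 + 326144/10935 − 12544/729 + 25088/6561 = 1792/32805.
∫_0^2/3 u² dx = 1792/885735, so ||u||_L² = 16*sqrt(105)/3645.
∫_0^2/3 (u')² dx = 1792/32805, so ||u'||_L² = 16*sqrt(35)/405.
Ratio ||u||_L² / ||u'||_L² = sqrt(3)/9.
Sharp Poincaré constant on H^1_0(0, 2/3) is C_P = L/π = 2/(3*π), achieved by sin(3*π/2·x).
A polynomial bump cannot attain the sharp Poincaré constant (only the first sine eigenfunction does), so the ratio is strictly less than C_P, consistent with ||u||_L² ≤ C_P ||u'||_L².


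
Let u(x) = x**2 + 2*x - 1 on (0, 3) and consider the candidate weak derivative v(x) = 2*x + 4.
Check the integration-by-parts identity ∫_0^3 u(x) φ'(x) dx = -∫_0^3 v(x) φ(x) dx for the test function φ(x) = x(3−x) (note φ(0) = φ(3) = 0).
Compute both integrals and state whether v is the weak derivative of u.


LHS = -45/2, RHS = -63/2. No, v is not the weak derivative of u.

u(x) = x**2 + 2*x - 1, classical derivative u'(x) = 2*x + 2.
φ(x) = x(3−x), so φ'(x) = 3 - 2*x.
Note φ(0) = φ(3) = 0, so the boundary term u·φ vanishes.
LHS = ∫_0^3 u(x) φ'(x) dx = ∫_0^3 (-2*x^3 - x^2 + 8*x - 3) dx. Term by term:
  ∫_0^3 -2*x^3 dx = -81/2;  ∫_0^3 -x^2 dx = -9;  ∫_0^3 8*x dx = 36;
  ∫_0^3 -3 dx = -9.
Sum: -81/2 − 9 + 36 − 9 = -45/2.
So LHS = -45/2.
∫_0^3 v(x) φ(x) dx = ∫_0^3 (-2*x^3 + 2*x^2 + 12*x) dx. Term by term:
  ∫_0^3 -2*x^3 dx = -81/2;  ∫_0^3 2*x^2 dx = 18;  ∫_0^3 12*x dx = 54.
Sum: -81/2 + 18 + 54 = 63/2.
So RHS = -∫_0^3 v(x) φ(x) dx = -63/2.
LHS − RHS = 9 ≠ 0, so the identity fails.
(For a valid weak derivative the identity must hold for EVERY test function, in particular this one. The failure shows v is NOT the weak derivative of u.)
Correct weak derivative would be u'(x) = 2*x + 2.


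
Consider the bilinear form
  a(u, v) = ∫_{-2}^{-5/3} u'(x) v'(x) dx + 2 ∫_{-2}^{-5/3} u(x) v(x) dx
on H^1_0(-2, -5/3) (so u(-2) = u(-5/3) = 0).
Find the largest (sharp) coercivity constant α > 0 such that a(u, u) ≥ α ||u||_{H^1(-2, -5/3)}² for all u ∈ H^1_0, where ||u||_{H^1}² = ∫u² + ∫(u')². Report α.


α = 1

Coercivity of a(·,·) on H^1_0(-2, -5/3) means a(u, u) ≥ α ||u||_{H^1}² for every u ∈ H^1_0.
The interval has length L = 1/3, and Poincaré/coercivity depend only on L. Here a(u, u) = ∫(u')² + (2)·∫u².
Here c = 2 ≥ 1, so a(u,u) = ∫(u')² + c∫u² ≥ ∫(u')² + ∫u² = ||u||_{H^1}², i.e. α = 1 works. No larger α is possible: a(u,u) ≥ α||u||_{H^1}² means (1−α)∫(u')² ≥ (α−c)∫u², and for the modes u_n = sin(nπ(x−x₀)/L) (x₀ the left endpoint) one has ∫u_n²/∫(u_n')² = (L/(nπ))² → 0, so a(u_n,u_n)/||u_n||_{H^1}² → 1. Hence the optimal constant is α = 1.
Therefore α = 1.


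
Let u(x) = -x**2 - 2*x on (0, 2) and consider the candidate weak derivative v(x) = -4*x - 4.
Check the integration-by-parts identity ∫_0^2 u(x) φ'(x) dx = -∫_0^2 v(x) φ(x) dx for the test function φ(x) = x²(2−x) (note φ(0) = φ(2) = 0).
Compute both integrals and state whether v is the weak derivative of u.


LHS = 88/15, RHS = 176/15. No, v is not the weak derivative of u.

u(x) = -x**2 - 2*x, classical derivative u'(x) = -2*x - 2.
φ(x) = x²(2−x), so φ'(x) = x*(4 - 3*x).
Note φ(0) = φ(2) = 0, so the boundary term u·φ vanishes.
LHS = ∫_0^2 u(x) φ'(x) dx = ∫_0^2 (3*x^4 + 2*x^3 - 8*x^2) dx. Term by term:
  ∫_0^2 3*x^4 dx = 96/5;  ∫_0^2 2*x^3 dx = 8;  ∫_0^2 -8*x^2 dx = -64/3.
Sum: 96/5 + 8 − 64/3 = 88/15.
So LHS = 88/15.
∫_0^2 v(x) φ(x) dx = ∫_0^2 (4*x^4 - 4*x^3 - 8*x^2) dx. Term by term:
  ∫_0^2 4*x^4 dx = 128/5;  ∫_0^2 -4*x^3 dx = -16;  ∫_0^2 -8*x^2 dx = -64/3.
Sum: 128/5 − 16 − 64/3 = -176/15.
So RHS = -∫_0^2 v(x) φ(x) dx = 176/15.
LHS − RHS = -88/15 ≠ 0, so the identity fails.
(For a valid weak derivative the identity must hold for EVERY test function, in particular this one. The failure shows v is NOT the weak derivative of u.)
Correct weak derivative would be u'(x) = -2*x - 2.


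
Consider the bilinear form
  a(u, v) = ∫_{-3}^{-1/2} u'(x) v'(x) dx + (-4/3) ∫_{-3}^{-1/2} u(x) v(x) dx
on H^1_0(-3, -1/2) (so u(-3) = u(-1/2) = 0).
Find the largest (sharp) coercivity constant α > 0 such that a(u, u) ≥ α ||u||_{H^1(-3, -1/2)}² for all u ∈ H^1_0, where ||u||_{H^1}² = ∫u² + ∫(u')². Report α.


α = 4*(-25 + 3*π^2)/(3*(25 + 4*π^2))

Coercivity of a(·,·) on H^1_0(-3, -1/2) means a(u, u) ≥ α ||u||_{H^1}² for every u ∈ H^1_0.
The interval has length L = 5/2, and Poincaré/coercivity depend only on L. Here a(u, u) = ∫(u')² + (-4/3)·∫u².
Here c = -4/3 < 0 with |c| < (π/L)² = 4*π^2/25, so coercivity still holds. The condition a(u,u) ≥ α||u||_{H^1}² reads (1−α)∫(u')² ≥ (α−c)∫u². Any admissible α is ≤ 1 (rapidly oscillating u have ∫u²/∫(u')² → 0), and α = 1 would force 0 ≥ (1−c)∫u², impossible since c < 1; so 1−α > 0. By the sharp Poincaré inequality on H^1_0 of an interval of length L, ∫(u')² ≥ (π/L)²∫u² with equality for the first sine mode sin(π(x−x₀)/L) (x₀ the left endpoint), so the inequality holds for all u iff (1−α)(π/L)² ≥ α − c, i.e. α ≤ ((π/L)² + c)/((π/L)² + 1) = (1 + c(L/π)²)/(1 + (L/π)²). (Direct route, valid since c ≤ 0: Poincaré gives c∫u² ≥ c(L/π)²∫(u')², so a(u,u) ≥ (1 + c(L/π)²)∫(u')², while ||u||_{H^1}² ≤ (1 + (L/π)²)∫(u')²; dividing yields the same α.) With (π/L)² = 4*π^2/25 and c = -4/3, the largest admissible constant is α = ((π/L)² + c)/((π/L)² + 1).
Simplifying, α = 4*(-25 + 3*π^2)/(3*(25 + 4*π^2)).


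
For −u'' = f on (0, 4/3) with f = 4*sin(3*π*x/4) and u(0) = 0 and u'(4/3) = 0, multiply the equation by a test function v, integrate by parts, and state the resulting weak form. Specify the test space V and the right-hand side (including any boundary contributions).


V = {v ∈ H^1(0, 4/3) : v(0) = 0} (test functions vanish at x = 0 where u is specified); weak form: ∫_0^4/3 u'v' dx = ∫_0^4/3 (4*sin(3*π*x/4)) v dx for all v ∈ V.

Multiply both sides by a test function v and integrate from 0 to 4/3:
  ∫_0^4/3 −u''(x) v(x) dx = ∫_0^4/3 f(x) v(x) dx.
Integrate the LHS by parts once:
  ∫_0^4/3 −u'' v dx = −[u'(x) v(x)]_0^4/3 + ∫_0^4/3 u'(x) v'(x) dx.
Thus ∫_0^4/3 u'(x) v'(x) dx = ∫_0^4/3 f(x) v(x) dx + [u'(x) v(x)]_0^4/3.
Choose V so that boundary terms are either known or forced to vanish.
Mixed BC: u(0) = 0 (Dirichlet) and u'(4/3) = 0 (Neumann). Define V = {v ∈ H^1(0, 4/3) : v(0) = 0}. Then [u' v]_0^4/3 = u'(4/3)·v(4/3) − u'(0)·0 = 0.
Weak formulation: find u (satisfying any essential BC) such that ∫_0^4/3 u'(x) v'(x) dx = ∫_0^4/3 f v dx for all v ∈ V (Dirichlet at 0 absorbed into V; the Neumann datum at x = 4/3 is zero, so no boundary term remains).
Substituting f(x) = 4*sin(3*π*x/4), the right-hand side is ∫_0^4/3 (4*sin(3*π*x/4)) v dx.


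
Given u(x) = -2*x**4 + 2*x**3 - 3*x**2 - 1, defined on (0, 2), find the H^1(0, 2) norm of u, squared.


||u||_{H^1}^2 = 64286/63

The H^1 norm (squared) on an interval (0, L) is
  ||u||_{H^1}^2 = ∫_0^L u(x)^2 dx + ∫_0^L u'(x)^2 dx.
Compute u'(x) = -8*x**3 + 6*x**2 - 6*x.
Then u(x)^2 = 4*x**8 - 8*x**7 + 16*x**6 - 12*x**5 + 13*x**4 - 4*x**3 + 6*x**2 + 1 and u'(x)^2 = 64*x**6 - 96*x**5 + 132*x**4 - 72*x**3 + 36*x**2.
Integrate each monomial from 0 to 2 using ∫_0^2 c·x^n dx = c·2^(n+1)/(n+1):
  ∫_0^2 u(x)^2 dx = ∫_0^2 (4*x^8 - 8*x^7 + 16*x^6 - 12*x^5 + 13*x^4 - 4*x^3 + 6*x^2 + 1) dx. Term by term:
    ∫_0^2 4*x^8 dx = 2048/9;  ∫_0^2 -8*x^7 dx = -256;  ∫_0^2 16*x^6 dx = 2048/7;
    ∫_0^2 -12*x^5 dx = -128;  ∫_0^2 13*x^4 dx = 416/5;  ∫_0^2 -4*x^3 dx = -16;
    ∫_0^2 6*x^2 dx = 16;  ∫_0^2 1 dx = 2.
  Sum: 2048/9 − 256 + 2048/7 − 128 + 416/5 − 16 + 16 + 2 = 69718/315.
  ∫_0^2 u'(x)^2 dx = ∫_0^2 (64*x^6 - 96*x^5 + 132*x^4 - 72*x^3 + 36*x^2) dx. Term by term:
    ∫_0^2 64*x^6 dx = 8192/7;  ∫_0^2 -96*x^5 dx = -1024;  ∫_0^2 132*x^4 dx = 4224/5;
    ∫_0^2 -72*x^3 dx = -288;  ∫_0^2 36*x^2 dx = 96.
  Sum: 8192/7 − 1024 + 4224/5 − 288 + 96 = 27968/35.
Adding: ||u||_{H^1}^2 = 69718/315 + 27968/35 = 64286/63.


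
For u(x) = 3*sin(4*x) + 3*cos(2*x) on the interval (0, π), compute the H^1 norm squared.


||u||_{H^1(0,π)}^2 = 99*π

u'(x) = -6*sin(2*x) + 12*cos(4*x).
Expand u² and (u')² and integrate term by term on (0, π), using: for integers n ≥ 1, ∫_0^π sin²(nx) dx = ∫_0^π cos²(nx) dx = π/2; for n ≠ n', ∫_0^π sin(nx)sin(n'x) dx = ∫_0^π cos(nx)cos(n'x) dx = 0; and by product-to-sum, ∫_0^π sin(nx)cos(n'x) dx = ½∫_0^π [sin((n+n')x) + sin((n−n')x)] dx, which is 0 when n+n' is even and 2n/(n²−n'²) when n+n' is odd (it need not vanish on (0, π)).
  u² squared terms: (3)²·∫cos(2x)² dx = 9·π/2 = 9*π/2;  (3)²·∫sin(4x)² dx = 9·π/2 = 9*π/2.
  u² cross terms: 2·(3)·(3)·∫cos(2x)·sin(4x) dx = 18·(0) = 0.
  So ∫_0^π u² dx = 9*π/2 + 9*π/2 + 0 = 9*π.
  (u')² squared terms: (-6)²·∫sin(2x)² dx = 36·π/2 = 18*π;  (12)²·∫cos(4x)² dx = 144·π/2 = 72*π.
  (u')² cross terms: 2·(-6)·(12)·∫sin(2x)·cos(4x) dx = -144·(0) = 0.
  So ∫_0^π (u')² dx = 18*π + 72*π + 0 = 90*π.
||u||_{H^1}^2 = (9*π) + (90*π) = 99*π.


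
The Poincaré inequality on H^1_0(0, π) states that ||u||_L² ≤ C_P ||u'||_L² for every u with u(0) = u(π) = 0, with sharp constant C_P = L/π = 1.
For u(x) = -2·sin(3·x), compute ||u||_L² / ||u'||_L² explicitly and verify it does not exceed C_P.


||u||_L² / ||u'||_L² = 1/3 < C_P = 1.

u(x) = -2·sin(3·x), so u'(x) = -6*cos(3*x).
Writing u(x) = A·sin(kπx/L) with A = -2 and k = 3, use ∫_0^L sin²(kπx/L) dx = L/2 and ∫_0^L cos²(kπx/L) dx = L/2.
u² = 4·sin²(3·x) and (u')² = 36·cos²(3·x), and each of sin², cos² integrates to L/2 = π/2 over (0, π).
∫_0^π u² dx = 2*π, so ||u||_L² = sqrt(2)*sqrt(π).
∫_0^π (u')² dx = 18*π, so ||u'||_L² = 3*sqrt(2)*sqrt(π).
Ratio ||u||_L² / ||u'||_L² = 1/3.
Sharp Poincaré constant on H^1_0(0, π) is C_P = L/π = 1, achieved by sin(x).
This is the k = 3 harmonic; the ratio L/(kπ) is strictly less than C_P = L/π, consistent with the sharp inequality ||u||_L² ≤ C_P ||u'||_L².


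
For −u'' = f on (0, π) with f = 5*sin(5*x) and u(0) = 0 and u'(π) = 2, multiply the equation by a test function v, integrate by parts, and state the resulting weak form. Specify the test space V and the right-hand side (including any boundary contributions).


V = {v ∈ H^1(0, π) : v(0) = 0} (test functions vanish at x = 0 where u is specified); weak form: ∫_0^π u'v' dx = ∫_0^π (5*sin(5*x)) v dx + 2·v(π) for all v ∈ V.

Multiply both sides by a test function v and integrate from 0 to π:
  ∫_0^π −u''(x) v(x) dx = ∫_0^π f(x) v(x) dx.
Integrate the LHS by parts once:
  ∫_0^π −u'' v dx = −[u'(x) v(x)]_0^π + ∫_0^π u'(x) v'(x) dx.
Thus ∫_0^π u'(x) v'(x) dx = ∫_0^π f(x) v(x) dx + [u'(x) v(x)]_0^π.
Choose V so that boundary terms are either known or forced to vanish.
Mixed BC: u(0) = 0 (Dirichlet) and u'(π) = 2 (Neumann). Define V = {v ∈ H^1(0, π) : v(0) = 0}. Then [u' v]_0^π = u'(π)·v(π) − u'(0)·0 = 2·v(π).
Weak formulation: find u (satisfying any essential BC) such that ∫_0^π u'(x) v'(x) dx = ∫_0^π f v dx + 2·v(π) for all v ∈ V (Dirichlet at 0 absorbed into V; Neumann datum at x = π contributes the boundary term).
Substituting f(x) = 5*sin(5*x), the right-hand side is ∫_0^π (5*sin(5*x)) v dx + 2·v(π).


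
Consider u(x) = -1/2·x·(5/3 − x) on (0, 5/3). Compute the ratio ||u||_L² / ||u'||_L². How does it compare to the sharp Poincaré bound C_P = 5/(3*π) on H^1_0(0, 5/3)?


||u||_L² / ||u'||_L² = sqrt(10)/6 < C_P = 5/(3*π).

u(x) = -1/2·x·(5/3 − x), so u'(x) = x - 5/6.
u(x) = -1/2·x·(5/3 − x) vanishes at x = 0 and x = 5/3, so u ∈ H^1_0(0, 5/3). Differentiate via the product rule and integrate the resulting polynomials term by term.
  ∫_0^5/3 u² dx = ∫_0^5/3 (x^4/4 - 5*x^3/6 + 25*x^2/36) dx. Term by term:
    ∫_0^5/3 x^4/4 dx = 625/972;  ∫_0^5/3 -5*x^3/6 dx = -3125/1944;  ∫_0^5/3 25*x^2/36 dx = 3125/2916.
  Sum: 625/972 − 3125/1944 + 3125/2916 = 625/5832.
  ∫_0^5/3 (u')² dx = ∫_0^5/3 (x^2 - 5*x/3 + 25/36) dx. Term by term:
    ∫_0^5/3 x^2 dx = 125/81;  ∫_0^5/3 -5*x/3 dx = -125/54;  ∫_0^5/3 25/36 dx = 125/108.
  Sum: 125/81 − 125/54 + 125/108 = 125/324.
∫_0^5/3 u² dx = 625/5832, so ||u||_L² = 25*sqrt(2)/108.
∫_0^5/3 (u')² dx = 125/324, so ||u'||_L² = 5*sqrt(5)/18.
Ratio ||u||_L² / ||u'||_L² = sqrt(10)/6.
Sharp Poincaré constant on H^1_0(0, 5/3) is C_P = L/π = 5/(3*π), achieved by sin(3*π/5·x).
A polynomial bump cannot attain the sharp Poincaré constant (only the first sine eigenfunction does), so the ratio is strictly less than C_P, consistent with ||u||_L² ≤ C_P ||u'||_L².


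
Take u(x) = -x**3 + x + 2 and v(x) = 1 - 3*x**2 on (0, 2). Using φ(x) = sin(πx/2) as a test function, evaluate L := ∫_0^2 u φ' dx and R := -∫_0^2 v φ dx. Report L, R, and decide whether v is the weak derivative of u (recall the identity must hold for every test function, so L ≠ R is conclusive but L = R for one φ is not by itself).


LHS = -96/π^3 + 20/π, RHS = -96/π^3 + 20/π. Yes, v = u' weakly.

u(x) = -x**3 + x + 2, classical derivative u'(x) = 1 - 3*x**2.
φ(x) = sin(πx/2), so φ'(x) = π*cos(π*x/2)/2.
Note φ(0) = φ(2) = 0, so the boundary term u·φ vanishes.
LHS = ∫_0^2 u(x) φ'(x) dx = ∫_0^2 (-π*x^3*cos(π*x/2)/2 + π*x*cos(π*x/2)/2 + π*cos(π*x/2)) dx. Term by term:
  ∫_0^2 π*cos(π*x/2) dx = 0;  ∫_0^2 π*x*cos(π*x/2)/2 dx = -4/π;  ∫_0^2 -π*x^3*cos(π*x/2)/2 dx = -96/π^3 + 24/π.
Sum: 0 − 4/π + -96/π^3 + 24/π = -96/π^3 + 20/π.
So LHS = -96/π^3 + 20/π.
∫_0^2 v(x) φ(x) dx = ∫_0^2 (-3*x^2*sin(π*x/2) + sin(π*x/2)) dx. Term by term:
  ∫_0^2 -3*x^2*sin(π*x/2) dx = -24/π + 96/π^3;  ∫_0^2 sin(π*x/2) dx = 4/π.
Sum: -24/π + 96/π^3 + 4/π = -20/π + 96/π^3.
So RHS = -∫_0^2 v(x) φ(x) dx = -96/π^3 + 20/π.
LHS = RHS, so the identity holds for this test φ.
Moreover u is smooth here and v(x) = u'(x) = 1 - 3*x**2 pointwise, so the identity holds for every test function. Hence v is the weak derivative of u.


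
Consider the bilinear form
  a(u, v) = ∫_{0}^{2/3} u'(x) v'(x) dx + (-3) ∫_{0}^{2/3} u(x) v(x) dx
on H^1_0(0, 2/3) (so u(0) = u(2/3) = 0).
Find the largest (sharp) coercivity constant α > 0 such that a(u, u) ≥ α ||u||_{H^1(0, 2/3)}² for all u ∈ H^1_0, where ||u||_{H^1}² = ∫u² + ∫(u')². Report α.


α = 3*(-4 + 3*π^2)/(4 + 9*π^2)

Coercivity of a(·,·) on H^1_0(0, 2/3) means a(u, u) ≥ α ||u||_{H^1}² for every u ∈ H^1_0.
The interval has length L = 2/3, and Poincaré/coercivity depend only on L. Here a(u, u) = ∫(u')² + (-3)·∫u².
Here c = -3 < 0 with |c| < (π/L)² = 9*π^2/4, so coercivity still holds. The condition a(u,u) ≥ α||u||_{H^1}² reads (1−α)∫(u')² ≥ (α−c)∫u². Any admissible α is ≤ 1 (rapidly oscillating u have ∫u²/∫(u')² → 0), and α = 1 would force 0 ≥ (1−c)∫u², impossible since c < 1; so 1−α > 0. By the sharp Poincaré inequality on H^1_0 of an interval of length L, ∫(u')² ≥ (π/L)²∫u² with equality for the first sine mode sin(π(x−x₀)/L) (x₀ the left endpoint), so the inequality holds for all u iff (1−α)(π/L)² ≥ α − c, i.e. α ≤ ((π/L)² + c)/((π/L)² + 1) = (1 + c(L/π)²)/(1 + (L/π)²). (Direct route, valid since c ≤ 0: Poincaré gives c∫u² ≥ c(L/π)²∫(u')², so a(u,u) ≥ (1 + c(L/π)²)∫(u')², while ||u||_{H^1}² ≤ (1 + (L/π)²)∫(u')²; dividing yields the same α.) With (π/L)² = 9*π^2/4 and c = -3, the largest admissible constant is α = ((π/L)² + c)/((π/L)² + 1).
Simplifying, α = 3*(-4 + 3*π^2)/(4 + 9*π^2).


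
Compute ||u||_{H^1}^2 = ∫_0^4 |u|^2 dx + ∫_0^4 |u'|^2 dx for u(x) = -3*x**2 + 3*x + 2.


||u||_{H^1}^2 = 6276/5

The H^1 norm (squared) on an interval (0, L) is
  ||u||_{H^1}^2 = ∫_0^L u(x)^2 dx + ∫_0^L u'(x)^2 dx.
Compute u'(x) = 3 - 6*x.
Then u(x)^2 = 9*x**4 - 18*x**3 - 3*x**2 + 12*x + 4 and u'(x)^2 = 36*x**2 - 36*x + 9.
Integrate each monomial from 0 to 4 using ∫_0^4 c·x^n dx = c·4^(n+1)/(n+1):
  ∫_0^4 u(x)^2 dx = ∫_0^4 (9*x^4 - 18*x^3 - 3*x^2 + 12*x + 4) dx. Term by term:
    ∫_0^4 9*x^4 dx = 9216/5;  ∫_0^4 -18*x^3 dx = -1152;  ∫_0^4 -3*x^2 dx = -64;
    ∫_0^4 12*x dx = 96;  ∫_0^4 4 dx = 16.
  Sum: 9216/5 − 1152 − 64 + 96 + 16 = 3696/5.
  ∫_0^4 u'(x)^2 dx = ∫_0^4 (36*x^2 - 36*x + 9) dx. Term by term:
    ∫_0^4 36*x^2 dx = 768;  ∫_0^4 -36*x dx = -288;  ∫_0^4 9 dx = 36.
  Sum: 768 − 288 + 36 = 516.
Adding: ||u||_{H^1}^2 = 3696/5 + 516 = 6276/5.


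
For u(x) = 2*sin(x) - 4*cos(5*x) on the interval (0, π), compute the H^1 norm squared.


||u||_{H^1(0,π)}^2 = 212*π

u'(x) = 20*sin(5*x) + 2*cos(x).
Expand u² and (u')² and integrate term by term on (0, π), using: for integers n ≥ 1, ∫_0^π sin²(nx) dx = ∫_0^π cos²(nx) dx = π/2; for n ≠ n', ∫_0^π sin(nx)sin(n'x) dx = ∫_0^π cos(nx)cos(n'x) dx = 0; and by product-to-sum, ∫_0^π sin(nx)cos(n'x) dx = ½∫_0^π [sin((n+n')x) + sin((n−n')x)] dx, which is 0 when n+n' is even and 2n/(n²−n'²) when n+n' is odd (it need not vanish on (0, π)).
  u² squared terms: (-4)²·∫cos(5x)² dx = 16·π/2 = 8*π;  (2)²·∫sin(x)² dx = 4·π/2 = 2*π.
  u² cross terms: 2·(-4)·(2)·∫cos(5x)·sin(x) dx = -16·(0) = 0.
  So ∫_0^π u² dx = 8*π + 2*π + 0 = 10*π.
  (u')² squared terms: (2)²·∫cos(x)² dx = 4·π/2 = 2*π;  (20)²·∫sin(5x)² dx = 400·π/2 = 200*π.
  (u')² cross terms: 2·(2)·(20)·∫cos(x)·sin(5x) dx = 80·(0) = 0.
  So ∫_0^π (u')² dx = 2*π + 200*π + 0 = 202*π.
||u||_{H^1}^2 = (10*π) + (202*π) = 212*π.


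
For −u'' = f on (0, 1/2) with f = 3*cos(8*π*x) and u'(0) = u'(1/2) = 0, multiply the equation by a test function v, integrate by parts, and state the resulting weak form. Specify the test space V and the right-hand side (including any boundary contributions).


V = H^1(0, 1/2) (no boundary constraint on v; u is determined up to an additive constant); weak form: ∫_0^1/2 u'v' dx = ∫_0^1/2 (3*cos(8*π*x)) v dx for all v ∈ V.

Multiply both sides by a test function v and integrate from 0 to 1/2:
  ∫_0^1/2 −u''(x) v(x) dx = ∫_0^1/2 f(x) v(x) dx.
Integrate the LHS by parts once:
  ∫_0^1/2 −u'' v dx = −[u'(x) v(x)]_0^1/2 + ∫_0^1/2 u'(x) v'(x) dx.
Thus ∫_0^1/2 u'(x) v'(x) dx = ∫_0^1/2 f(x) v(x) dx + [u'(x) v(x)]_0^1/2.
Choose V so that boundary terms are either known or forced to vanish.
u has homogeneous Neumann: u'(0) = u'(1/2) = 0. So [u' v]_0^1/2 = 0·v(1/2) − 0·v(0) = 0 for any v; take V = H^1(0, 1/2).
Weak formulation: find u (satisfying any essential BC) such that ∫_0^1/2 u'(x) v'(x) dx = ∫_0^1/2 f v dx for all v ∈ V (homogeneous Neumann, so boundary terms vanish).
Substituting f(x) = 3*cos(8*π*x), the right-hand side is ∫_0^1/2 (3*cos(8*π*x)) v dx.
Compatibility check (pure Neumann): taking v ≡ 1 ∈ V gives 0 = ∫_0^1/2 f dx + (0) − (0), i.e. ∫_0^1/2 f dx must equal u'(0) − u'(1/2) = 0. Indeed ∫_0^1/2 (3*cos(8*π*x)) dx = 0, so the data are compatible. The solution is then unique only up to an additive constant (fix it e.g. by requiring ∫_0^1/2 u dx = 0).


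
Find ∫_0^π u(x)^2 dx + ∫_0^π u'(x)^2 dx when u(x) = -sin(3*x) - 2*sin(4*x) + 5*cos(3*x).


||u||_{H^1(0,π)}^2 = -1600/7 + 164*π

u'(x) = -15*sin(3*x) - 3*cos(3*x) - 8*cos(4*x).
Expand u² and (u')² and integrate term by term on (0, π), using: for integers n ≥ 1, ∫_0^π sin²(nx) dx = ∫_0^π cos²(nx) dx = π/2; for n ≠ n', ∫_0^π sin(nx)sin(n'x) dx = ∫_0^π cos(nx)cos(n'x) dx = 0; and by product-to-sum, ∫_0^π sin(nx)cos(n'x) dx = ½∫_0^π [sin((n+n')x) + sin((n−n')x)] dx, which is 0 when n+n' is even and 2n/(n²−n'²) when n+n' is odd (it need not vanish on (0, π)).
  u² squared terms: (-1)²·∫sin(3x)² dx = 1·π/2 = π/2;  (-2)²·∫sin(4x)² dx = 4·π/2 = 2*π;  (5)²·∫cos(3x)² dx = 25·π/2 = 25*π/2.
  u² cross terms: 2·(-1)·(-2)·∫sin(3x)·sin(4x) dx = 4·(0) = 0;  2·(-1)·(5)·∫sin(3x)·cos(3x) dx = -10·(0) = 0;  2·(-2)·(5)·∫sin(4x)·cos(3x) dx = -20·(8/7) = -160/7.
  So ∫_0^π u² dx = π/2 + 2*π + 25*π/2 + 0 + 0 − 160/7 = -160/7 + 15*π.
  (u')² squared terms: (-15)²·∫sin(3x)² dx = 225·π/2 = 225*π/2;  (-8)²·∫cos(4x)² dx = 64·π/2 = 32*π;  (-3)²·∫cos(3x)² dx = 9·π/2 = 9*π/2.
  (u')² cross terms: 2·(-15)·(-8)·∫sin(3x)·cos(4x) dx = 240·(-6/7) = -1440/7;  2·(-15)·(-3)·∫sin(3x)·cos(3x) dx = 90·(0) = 0;  2·(-8)·(-3)·∫cos(4x)·cos(3x) dx = 48·(0) = 0.
  So ∫_0^π (u')² dx = 225*π/2 + 32*π + 9*π/2 − 1440/7 + 0 + 0 = -1440/7 + 149*π.
||u||_{H^1}^2 = (-160/7 + 15*π) + (-1440/7 + 149*π) = -1600/7 + 164*π.


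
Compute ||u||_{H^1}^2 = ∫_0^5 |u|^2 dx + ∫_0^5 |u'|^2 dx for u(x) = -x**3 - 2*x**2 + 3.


||u||_{H^1}^2 = 1374515/42

The H^1 norm (squared) on an interval (0, L) is
  ||u||_{H^1}^2 = ∫_0^L u(x)^2 dx + ∫_0^L u'(x)^2 dx.
Compute u'(x) = -3*x**2 - 4*x.
Then u(x)^2 = x**6 + 4*x**5 + 4*x**4 - 6*x**3 - 12*x**2 + 9 and u'(x)^2 = 9*x**4 + 24*x**3 + 16*x**2.
Integrate each monomial from 0 to 5 using ∫_0^5 c·x^n dx = c·5^(n+1)/(n+1):
  ∫_0^5 u(x)^2 dx = ∫_0^5 (x^6 + 4*x^5 + 4*x^4 - 6*x^3 - 12*x^2 + 9) dx. Term by term:
    ∫_0^5 x^6 dx = 78125/7;  ∫_0^5 4*x^5 dx = 31250/3;  ∫_0^5 4*x^4 dx = 2500;
    ∫_0^5 -6*x^3 dx = -1875/2;  ∫_0^5 -12*x^2 dx = -500;  ∫_0^5 9 dx = 45.
  Sum: 78125/7 + 31250/3 + 2500 − 1875/2 − 500 + 45 = 952765/42.
  ∫_0^5 u'(x)^2 dx = ∫_0^5 (9*x^4 + 24*x^3 + 16*x^2) dx. Term by term:
    ∫_0^5 9*x^4 dx = 5625;  ∫_0^5 24*x^3 dx = 3750;  ∫_0^5 16*x^2 dx = 2000/3.
  Sum: 5625 + 3750 + 2000/3 = 30125/3.
Adding: ||u||_{H^1}^2 = 952765/42 + 30125/3 = 1374515/42.


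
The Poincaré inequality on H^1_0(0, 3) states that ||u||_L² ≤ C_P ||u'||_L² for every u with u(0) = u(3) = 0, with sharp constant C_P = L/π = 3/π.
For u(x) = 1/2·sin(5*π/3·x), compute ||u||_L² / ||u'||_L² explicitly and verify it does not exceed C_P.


||u||_L² / ||u'||_L² = 3/(5*π) < C_P = 3/π.

u(x) = 1/2·sin(5*π/3·x), so u'(x) = 5*π*cos(5*π*x/3)/6.
Writing u(x) = A·sin(kπx/L) with A = 1/2 and k = 5, use ∫_0^L sin²(kπx/L) dx = L/2 and ∫_0^L cos²(kπx/L) dx = L/2.
u² = 1/4·sin²(5*π/3·x) and (u')² = 25*π^2/36·cos²(5*π/3·x), and each of sin², cos² integrates to L/2 = 3/2 over (0, 3).
∫_0^3 u² dx = 3/8, so ||u||_L² = sqrt(6)/4.
∫_0^3 (u')² dx = 25*π^2/24, so ||u'||_L² = 5*sqrt(6)*π/12.
Ratio ||u||_L² / ||u'||_L² = 3/(5*π).
Sharp Poincaré constant on H^1_0(0, 3) is C_P = L/π = 3/π, achieved by sin(π/3·x).
This is the k = 5 harmonic; the ratio L/(kπ) is strictly less than C_P = L/π, consistent with the sharp inequality ||u||_L² ≤ C_P ||u'||_L².


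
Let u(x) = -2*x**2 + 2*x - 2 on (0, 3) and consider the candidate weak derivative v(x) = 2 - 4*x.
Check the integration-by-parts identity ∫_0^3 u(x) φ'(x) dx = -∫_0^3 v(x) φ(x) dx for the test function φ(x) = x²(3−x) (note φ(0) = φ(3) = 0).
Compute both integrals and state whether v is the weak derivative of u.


LHS = 351/10, RHS = 351/10. Yes, v = u' weakly.

u(x) = -2*x**2 + 2*x - 2, classical derivative u'(x) = 2 - 4*x.
φ(x) = x²(3−x), so φ'(x) = 3*x*(2 - x).
Note φ(0) = φ(3) = 0, so the boundary term u·φ vanishes.
LHS = ∫_0^3 u(x) φ'(x) dx = ∫_0^3 (6*x^4 - 18*x^3 + 18*x^2 - 12*x) dx. Term by term:
  ∫_0^3 6*x^4 dx = 1458/5;  ∫_0^3 -18*x^3 dx = -729/2;  ∫_0^3 18*x^2 dx = 162;
  ∫_0^3 -12*x dx = -54.
Sum: 1458/5 − 729/2 + 162 − 54 = 351/10.
So LHS = 351/10.
∫_0^3 v(x) φ(x) dx = ∫_0^3 (4*x^4 - 14*x^3 + 6*x^2) dx. Term by term:
  ∫_0^3 4*x^4 dx = 972/5;  ∫_0^3 -14*x^3 dx = -567/2;  ∫_0^3 6*x^2 dx = 54.
Sum: 972/5 − 567/2 + 54 = -351/10.
So RHS = -∫_0^3 v(x) φ(x) dx = 351/10.
LHS = RHS, so the identity holds for this test φ.
Moreover u is smooth here and v(x) = u'(x) = 2 - 4*x pointwise, so the identity holds for every test function. Hence v is the weak derivative of u.


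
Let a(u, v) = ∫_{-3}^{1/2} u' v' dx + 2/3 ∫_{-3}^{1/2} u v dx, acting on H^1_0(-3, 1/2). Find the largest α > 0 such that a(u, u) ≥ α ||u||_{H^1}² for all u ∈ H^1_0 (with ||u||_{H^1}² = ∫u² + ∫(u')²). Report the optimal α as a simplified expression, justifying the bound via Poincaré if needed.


α = 2*(49 + 6*π^2)/(3*(4*π^2 + 49))

Coercivity of a(·,·) on H^1_0(-3, 1/2) means a(u, u) ≥ α ||u||_{H^1}² for every u ∈ H^1_0.
The interval has length L = 7/2, and Poincaré/coercivity depend only on L. Here a(u, u) = ∫(u')² + (2/3)·∫u².
Here 0 < c = 2/3 < 1. The condition a(u,u) ≥ α||u||_{H^1}² reads (1−α)∫(u')² ≥ (α−c)∫u². Any admissible α is ≤ 1 (rapidly oscillating u have ∫u²/∫(u')² → 0), and α = 1 would force 0 ≥ (1−c)∫u², impossible since c < 1; so 1−α > 0. By the sharp Poincaré inequality on H^1_0 of an interval of length L, ∫(u')² ≥ (π/L)²∫u² with equality for the first sine mode sin(π(x−x₀)/L) (x₀ the left endpoint), so the inequality holds for all u iff (1−α)(π/L)² ≥ α − c, i.e. α ≤ ((π/L)² + c)/((π/L)² + 1) = (1 + c(L/π)²)/(1 + (L/π)²). With (π/L)² = 4*π^2/49 and c = 2/3, the largest admissible constant is α = ((π/L)² + c)/((π/L)² + 1).
Simplifying, α = 2*(49 + 6*π^2)/(3*(4*π^2 + 49)).


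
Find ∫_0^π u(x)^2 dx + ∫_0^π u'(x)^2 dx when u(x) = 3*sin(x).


||u||_{H^1(0,π)}^2 = 9*π

u'(x) = 3*cos(x).
Expand u² and (u')² and integrate term by term on (0, π), using: for integers n ≥ 1, ∫_0^π sin²(nx) dx = ∫_0^π cos²(nx) dx = π/2; for n ≠ n', ∫_0^π sin(nx)sin(n'x) dx = ∫_0^π cos(nx)cos(n'x) dx = 0; and by product-to-sum, ∫_0^π sin(nx)cos(n'x) dx = ½∫_0^π [sin((n+n')x) + sin((n−n')x)] dx, which is 0 when n+n' is even and 2n/(n²−n'²) when n+n' is odd (it need not vanish on (0, π)).
  u² squared terms: (3)²·∫sin(x)² dx = 9·π/2 = 9*π/2.
  So ∫_0^π u² dx = 9*π/2.
  (u')² squared terms: (3)²·∫cos(x)² dx = 9·π/2 = 9*π/2.
  So ∫_0^π (u')² dx = 9*π/2.
||u||_{H^1}^2 = (9*π/2) + (9*π/2) = 9*π.


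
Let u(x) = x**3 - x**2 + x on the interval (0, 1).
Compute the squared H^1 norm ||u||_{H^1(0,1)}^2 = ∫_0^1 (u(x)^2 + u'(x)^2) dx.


||u||_{H^1}^2 = 289/210

The H^1 norm (squared) on an interval (0, L) is
  ||u||_{H^1}^2 = ∫_0^L u(x)^2 dx + ∫_0^L u'(x)^2 dx.
Compute u'(x) = 3*x**2 - 2*x + 1.
Then u(x)^2 = x**6 - 2*x**5 + 3*x**4 - 2*x**3 + x**2 and u'(x)^2 = 9*x**4 - 12*x**3 + 10*x**2 - 4*x + 1.
Integrate each monomial from 0 to 1 using ∫_0^1 c·x^n dx = c·1^(n+1)/(n+1):
  ∫_0^1 u(x)^2 dx = ∫_0^1 (x^6 - 2*x^5 + 3*x^4 - 2*x^3 + x^2) dx. Term by term:
    ∫_0^1 x^6 dx = 1/7;  ∫_0^1 -2*x^5 dx = -1/3;  ∫_0^1 3*x^4 dx = 3/5;
    ∫_0^1 -2*x^3 dx = -1/2;  ∫_0^1 x^2 dx = 1/3.
  Sum: 1/7 − 1/3 + 3/5 − 1/2 + 1/3 = 17/70.
  ∫_0^1 u'(x)^2 dx = ∫_0^1 (9*x^4 - 12*x^3 + 10*x^2 - 4*x + 1) dx. Term by term:
    ∫_0^1 9*x^4 dx = 9/5;  ∫_0^1 -12*x^3 dx = -3;  ∫_0^1 10*x^2 dx = 10/3;
    ∫_0^1 -4*x dx = -2;  ∫_0^1 1 dx = 1.
  Sum: 9/5 − 3 + 10/3 − 2 + 1 = 17/15.
Adding: ||u||_{H^1}^2 = 17/70 + 17/15 = 289/210.


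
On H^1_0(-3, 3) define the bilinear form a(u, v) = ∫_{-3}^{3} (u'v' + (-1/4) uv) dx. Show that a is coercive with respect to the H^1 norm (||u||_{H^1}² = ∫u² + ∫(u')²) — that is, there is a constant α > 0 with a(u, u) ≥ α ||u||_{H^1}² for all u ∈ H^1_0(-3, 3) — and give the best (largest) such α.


α = (-9 + π^2)/(π^2 + 36)

Coercivity of a(·,·) on H^1_0(-3, 3) means a(u, u) ≥ α ||u||_{H^1}² for every u ∈ H^1_0.
The interval has length L = 6, and Poincaré/coercivity depend only on L. Here a(u, u) = ∫(u')² + (-1/4)·∫u².
Here c = -1/4 < 0 with |c| < (π/L)² = π^2/36, so coercivity still holds. The condition a(u,u) ≥ α||u||_{H^1}² reads (1−α)∫(u')² ≥ (α−c)∫u². Any admissible α is ≤ 1 (rapidly oscillating u have ∫u²/∫(u')² → 0), and α = 1 would force 0 ≥ (1−c)∫u², impossible since c < 1; so 1−α > 0. By the sharp Poincaré inequality on H^1_0 of an interval of length L, ∫(u')² ≥ (π/L)²∫u² with equality for the first sine mode sin(π(x−x₀)/L) (x₀ the left endpoint), so the inequality holds for all u iff (1−α)(π/L)² ≥ α − c, i.e. α ≤ ((π/L)² + c)/((π/L)² + 1) = (1 + c(L/π)²)/(1 + (L/π)²). (Direct route, valid since c ≤ 0: Poincaré gives c∫u² ≥ c(L/π)²∫(u')², so a(u,u) ≥ (1 + c(L/π)²)∫(u')², while ||u||_{H^1}² ≤ (1 + (L/π)²)∫(u')²; dividing yields the same α.) With (π/L)² = π^2/36 and c = -1/4, the largest admissible constant is α = ((π/L)² + c)/((π/L)² + 1).
Simplifying, α = (-9 + π^2)/(π^2 + 36).


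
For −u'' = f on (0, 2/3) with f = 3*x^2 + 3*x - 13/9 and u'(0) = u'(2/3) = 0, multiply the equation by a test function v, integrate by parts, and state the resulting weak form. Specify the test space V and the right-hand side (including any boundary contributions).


V = H^1(0, 2/3) (no boundary constraint on v; u is determined up to an additive constant); weak form: ∫_0^2/3 u'v' dx = ∫_0^2/3 (3*x^2 + 3*x - 13/9) v dx for all v ∈ V.

Multiply both sides by a test function v and integrate from 0 to 2/3:
  ∫_0^2/3 −u''(x) v(x) dx = ∫_0^2/3 f(x) v(x) dx.
Integrate the LHS by parts once:
  ∫_0^2/3 −u'' v dx = −[u'(x) v(x)]_0^2/3 + ∫_0^2/3 u'(x) v'(x) dx.
Thus ∫_0^2/3 u'(x) v'(x) dx = ∫_0^2/3 f(x) v(x) dx + [u'(x) v(x)]_0^2/3.
Choose V so that boundary terms are either known or forced to vanish.
u has homogeneous Neumann: u'(0) = u'(2/3) = 0. So [u' v]_0^2/3 = 0·v(2/3) − 0·v(0) = 0 for any v; take V = H^1(0, 2/3).
Weak formulation: find u (satisfying any essential BC) such that ∫_0^2/3 u'(x) v'(x) dx = ∫_0^2/3 f v dx for all v ∈ V (homogeneous Neumann, so boundary terms vanish).
Substituting f(x) = 3*x^2 + 3*x - 13/9, the right-hand side is ∫_0^2/3 (3*x^2 + 3*x - 13/9) v dx.
Compatibility check (pure Neumann): taking v ≡ 1 ∈ V gives 0 = ∫_0^2/3 f dx + (0) − (0), i.e. ∫_0^2/3 f dx must equal u'(0) − u'(2/3) = 0. Indeed ∫_0^2/3 (3*x^2 + 3*x - 13/9) dx = 0, so the data are compatible. The solution is then unique only up to an additive constant (fix it e.g. by requiring ∫_0^2/3 u dx = 0).


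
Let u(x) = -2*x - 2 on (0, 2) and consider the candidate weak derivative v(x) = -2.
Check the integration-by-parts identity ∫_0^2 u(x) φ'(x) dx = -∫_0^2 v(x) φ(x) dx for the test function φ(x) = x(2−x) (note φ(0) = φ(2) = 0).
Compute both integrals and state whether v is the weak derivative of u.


LHS = 8/3, RHS = 8/3. Yes, v = u' weakly.

u(x) = -2*x - 2, classical derivative u'(x) = -2.
φ(x) = x(2−x), so φ'(x) = 2 - 2*x.
Note φ(0) = φ(2) = 0, so the boundary term u·φ vanishes.
LHS = ∫_0^2 u(x) φ'(x) dx = ∫_0^2 (4*x^2 - 4) dx. Term by term:
  ∫_0^2 4*x^2 dx = 32/3;  ∫_0^2 -4 dx = -8.
Sum: 32/3 − 8 = 8/3.
So LHS = 8/3.
∫_0^2 v(x) φ(x) dx = ∫_0^2 (2*x^2 - 4*x) dx. Term by term:
  ∫_0^2 2*x^2 dx = 16/3;  ∫_0^2 -4*x dx = -8.
Sum: 16/3 − 8 = -8/3.
So RHS = -∫_0^2 v(x) φ(x) dx = 8/3.
LHS = RHS, so the identity holds for this test φ.
Moreover u is smooth here and v(x) = u'(x) = -2 pointwise, so the identity holds for every test function. Hence v is the weak derivative of u.


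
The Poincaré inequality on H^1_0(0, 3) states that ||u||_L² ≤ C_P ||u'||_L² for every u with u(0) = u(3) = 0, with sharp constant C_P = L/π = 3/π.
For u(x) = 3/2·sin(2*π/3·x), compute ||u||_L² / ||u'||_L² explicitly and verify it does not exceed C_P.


||u||_L² / ||u'||_L² = 3/(2*π) < C_P = 3/π.

u(x) = 3/2·sin(2*π/3·x), so u'(x) = π*cos(2*π*x/3).
Writing u(x) = A·sin(kπx/L) with A = 3/2 and k = 2, use ∫_0^L sin²(kπx/L) dx = L/2 and ∫_0^L cos²(kπx/L) dx = L/2.
u² = 9/4·sin²(2*π/3·x) and (u')² = π^2·cos²(2*π/3·x), and each of sin², cos² integrates to L/2 = 3/2 over (0, 3).
∫_0^3 u² dx = 27/8, so ||u||_L² = 3*sqrt(6)/4.
∫_0^3 (u')² dx = 3*π^2/2, so ||u'||_L² = sqrt(6)*π/2.
Ratio ||u||_L² / ||u'||_L² = 3/(2*π).
Sharp Poincaré constant on H^1_0(0, 3) is C_P = L/π = 3/π, achieved by sin(π/3·x).
This is the k = 2 harmonic; the ratio L/(kπ) is strictly less than C_P = L/π, consistent with the sharp inequality ||u||_L² ≤ C_P ||u'||_L².


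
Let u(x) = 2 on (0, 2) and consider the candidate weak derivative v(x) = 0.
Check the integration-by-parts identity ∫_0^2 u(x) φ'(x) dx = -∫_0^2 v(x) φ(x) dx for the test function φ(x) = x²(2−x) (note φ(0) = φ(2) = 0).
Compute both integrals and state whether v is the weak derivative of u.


LHS = 0, RHS = 0. Yes, v = u' weakly.

u(x) = 2, classical derivative u'(x) = 0.
φ(x) = x²(2−x), so φ'(x) = x*(4 - 3*x).
Note φ(0) = φ(2) = 0, so the boundary term u·φ vanishes.
LHS = ∫_0^2 u(x) φ'(x) dx = ∫_0^2 (-6*x^2 + 8*x) dx. Term by term:
  ∫_0^2 -6*x^2 dx = -16;  ∫_0^2 8*x dx = 16.
Sum: -16 + 16 = 0.
So LHS = 0.
∫_0^2 v(x) φ(x) dx = ∫_0^2 (0) dx. Term by term:
  ∫_0^2 0 dx = 0.
So RHS = -∫_0^2 v(x) φ(x) dx = 0.
LHS = RHS, so the identity holds for this test φ.
Moreover u is smooth here and v(x) = u'(x) = 0 pointwise, so the identity holds for every test function. Hence v is the weak derivative of u.


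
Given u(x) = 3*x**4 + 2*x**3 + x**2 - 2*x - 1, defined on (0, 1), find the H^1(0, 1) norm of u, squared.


||u||_{H^1}^2 = 1511/30

The H^1 norm (squared) on an interval (0, L) is
  ||u||_{H^1}^2 = ∫_0^L u(x)^2 dx + ∫_0^L u'(x)^2 dx.
Compute u'(x) = 12*x**3 + 6*x**2 + 2*x - 2.
Then u(x)^2 = 9*x**8 + 12*x**7 + 10*x**6 - 8*x**5 - 13*x**4 - 8*x**3 + 2*x**2 + 4*x + 1 and u'(x)^2 = 144*x**6 + 144*x**5 + 84*x**4 - 24*x**3 - 20*x**2 - 8*x + 4.
Integrate each monomial from 0 to 1 using ∫_0^1 c·x^n dx = c·1^(n+1)/(n+1):
  ∫_0^1 u(x)^2 dx = ∫_0^1 (9*x^8 + 12*x^7 + 10*x^6 - 8*x^5 - 13*x^4 - 8*x^3 + 2*x^2 + 4*x + 1) dx. Term by term:
    ∫_0^1 9*x^8 dx = 1;  ∫_0^1 12*x^7 dx = 3/2;  ∫_0^1 10*x^6 dx = 10/7;
    ∫_0^1 -8*x^5 dx = -4/3;  ∫_0^1 -13*x^4 dx = -13/5;  ∫_0^1 -8*x^3 dx = -2;
    ∫_0^1 2*x^2 dx = 2/3;  ∫_0^1 4*x dx = 2;  ∫_0^1 1 dx = 1.
  Sum: 1 + 3/2 + 10/7 − 4/3 − 13/5 − 2 + 2/3 + 2 + 1 = 349/210.
  ∫_0^1 u'(x)^2 dx = ∫_0^1 (144*x^6 + 144*x^5 + 84*x^4 - 24*x^3 - 20*x^2 - 8*x + 4) dx. Term by term:
    ∫_0^1 144*x^6 dx = 144/7;  ∫_0^1 144*x^5 dx = 24;  ∫_0^1 84*x^4 dx = 84/5;
    ∫_0^1 -24*x^3 dx = -6;  ∫_0^1 -20*x^2 dx = -20/3;  ∫_0^1 -8*x dx = -4;
    ∫_0^1 4 dx = 4.
  Sum: 144/7 + 24 + 84/5 − 6 − 20/3 − 4 + 4 = 5114/105.
Adding: ||u||_{H^1}^2 = 349/210 + 5114/105 = 1511/30.


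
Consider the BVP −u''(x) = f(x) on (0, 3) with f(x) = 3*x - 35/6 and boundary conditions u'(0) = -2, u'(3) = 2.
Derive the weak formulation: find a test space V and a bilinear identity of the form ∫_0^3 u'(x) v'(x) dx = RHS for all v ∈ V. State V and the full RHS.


V = H^1(0, 3) (v unrestricted at boundary; u is determined up to an additive constant); weak form: ∫_0^3 u'v' dx = ∫_0^3 (3*x - 35/6) v dx + 2·v(3) + 2·v(0) for all v ∈ V.

Multiply both sides by a test function v and integrate from 0 to 3:
  ∫_0^3 −u''(x) v(x) dx = ∫_0^3 f(x) v(x) dx.
Integrate the LHS by parts once:
  ∫_0^3 −u'' v dx = −[u'(x) v(x)]_0^3 + ∫_0^3 u'(x) v'(x) dx.
Thus ∫_0^3 u'(x) v'(x) dx = ∫_0^3 f(x) v(x) dx + [u'(x) v(x)]_0^3.
Choose V so that boundary terms are either known or forced to vanish.
u has inhomogeneous Neumann u'(0) = -2, u'(3) = 2. [u' v]_0^3 = (2)·v(3) − (-2)·v(0) = 2·v(3) + 2·v(0). Take V = H^1(0, 3); boundary term becomes part of RHS.
Weak formulation: find u (satisfying any essential BC) such that ∫_0^3 u'(x) v'(x) dx = ∫_0^3 f v dx + 2·v(3) + 2·v(0) for all v ∈ V (Neumann data are natural BCs: they enter the RHS as boundary terms).
Substituting f(x) = 3*x - 35/6, the right-hand side is ∫_0^3 (3*x - 35/6) v dx + 2·v(3) + 2·v(0).
Compatibility check (pure Neumann): taking v ≡ 1 ∈ V gives 0 = ∫_0^3 f dx + (2) − (-2), i.e. ∫_0^3 f dx must equal u'(0) − u'(3) = -4. Indeed ∫_0^3 (3*x - 35/6) dx = -4, so the data are compatible. The solution is then unique only up to an additive constant (fix it e.g. by requiring ∫_0^3 u dx = 0).
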